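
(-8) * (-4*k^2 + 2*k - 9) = 32*k^2 - 16*k + 72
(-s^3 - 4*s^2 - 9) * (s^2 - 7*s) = -s^5 + 3*s^4 + 28*s^3 - 9*s^2 + 63*s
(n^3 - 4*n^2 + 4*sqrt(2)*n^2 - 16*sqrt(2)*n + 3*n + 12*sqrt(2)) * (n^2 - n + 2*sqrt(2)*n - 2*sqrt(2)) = n^5 - 5*n^4 + 6*sqrt(2)*n^4 - 30*sqrt(2)*n^3 + 23*n^3 - 83*n^2 + 42*sqrt(2)*n^2 - 18*sqrt(2)*n + 112*n - 48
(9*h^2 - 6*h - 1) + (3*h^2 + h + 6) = 12*h^2 - 5*h + 5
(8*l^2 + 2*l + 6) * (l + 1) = 8*l^3 + 10*l^2 + 8*l + 6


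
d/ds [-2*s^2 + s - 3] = 1 - 4*s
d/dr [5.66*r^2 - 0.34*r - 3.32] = 11.32*r - 0.34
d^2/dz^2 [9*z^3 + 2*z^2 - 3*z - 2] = 54*z + 4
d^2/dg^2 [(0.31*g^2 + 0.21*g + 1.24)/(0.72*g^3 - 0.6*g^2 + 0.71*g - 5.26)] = (0.321408*g^6 + 0.653184*g^5 + 6.21864*g^4 + 8.06618400000001*g^3 + 10.155312*g^2 + 21.030768*g + 12.145732)/(0.373248*g^9 - 0.93312*g^8 + 1.881792*g^7 - 10.236672*g^6 + 15.489576*g^5 - 22.721652*g^4 + 73.564487*g^3 - 57.756378*g^2 + 58.931988*g - 145.531576)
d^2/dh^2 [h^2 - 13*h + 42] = 2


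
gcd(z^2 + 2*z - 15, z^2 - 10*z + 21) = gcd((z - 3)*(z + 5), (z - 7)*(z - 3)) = z - 3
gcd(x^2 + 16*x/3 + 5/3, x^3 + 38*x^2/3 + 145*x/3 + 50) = x + 5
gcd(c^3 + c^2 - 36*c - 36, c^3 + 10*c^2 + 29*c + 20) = c + 1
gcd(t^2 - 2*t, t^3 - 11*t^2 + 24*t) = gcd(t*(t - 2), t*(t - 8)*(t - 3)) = t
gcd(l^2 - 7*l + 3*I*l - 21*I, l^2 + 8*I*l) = 1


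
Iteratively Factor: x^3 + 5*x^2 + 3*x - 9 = (x - 1)*(x^2 + 6*x + 9) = (x - 1)*(x + 3)*(x + 3)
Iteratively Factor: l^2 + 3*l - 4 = (l - 1)*(l + 4)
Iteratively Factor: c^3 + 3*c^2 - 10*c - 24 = (c + 2)*(c^2 + c - 12) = (c - 3)*(c + 2)*(c + 4)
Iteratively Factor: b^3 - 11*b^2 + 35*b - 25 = (b - 5)*(b^2 - 6*b + 5) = (b - 5)*(b - 1)*(b - 5)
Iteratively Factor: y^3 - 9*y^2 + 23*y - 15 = (y - 3)*(y^2 - 6*y + 5) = (y - 3)*(y - 1)*(y - 5)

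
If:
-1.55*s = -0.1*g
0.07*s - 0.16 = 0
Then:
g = 35.43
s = 2.29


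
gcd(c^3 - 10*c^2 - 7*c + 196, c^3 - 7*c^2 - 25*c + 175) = c - 7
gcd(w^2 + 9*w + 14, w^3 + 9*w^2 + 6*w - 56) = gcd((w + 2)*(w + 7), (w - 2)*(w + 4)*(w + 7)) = w + 7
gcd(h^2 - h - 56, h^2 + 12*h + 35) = h + 7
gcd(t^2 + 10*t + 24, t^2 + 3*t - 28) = 1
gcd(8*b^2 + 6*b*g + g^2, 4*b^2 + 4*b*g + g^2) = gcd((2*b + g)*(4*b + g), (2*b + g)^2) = 2*b + g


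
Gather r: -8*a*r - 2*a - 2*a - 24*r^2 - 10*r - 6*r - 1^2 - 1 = -4*a - 24*r^2 + r*(-8*a - 16) - 2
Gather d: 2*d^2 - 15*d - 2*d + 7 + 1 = 2*d^2 - 17*d + 8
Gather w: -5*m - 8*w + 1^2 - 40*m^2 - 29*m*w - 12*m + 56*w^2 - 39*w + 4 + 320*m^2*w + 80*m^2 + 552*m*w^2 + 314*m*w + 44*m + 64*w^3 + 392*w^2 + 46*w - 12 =40*m^2 + 27*m + 64*w^3 + w^2*(552*m + 448) + w*(320*m^2 + 285*m - 1) - 7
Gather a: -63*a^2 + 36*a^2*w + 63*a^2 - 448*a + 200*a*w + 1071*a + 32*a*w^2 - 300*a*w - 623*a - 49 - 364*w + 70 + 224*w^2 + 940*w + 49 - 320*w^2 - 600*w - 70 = 36*a^2*w + a*(32*w^2 - 100*w) - 96*w^2 - 24*w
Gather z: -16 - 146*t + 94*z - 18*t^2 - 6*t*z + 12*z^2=-18*t^2 - 146*t + 12*z^2 + z*(94 - 6*t) - 16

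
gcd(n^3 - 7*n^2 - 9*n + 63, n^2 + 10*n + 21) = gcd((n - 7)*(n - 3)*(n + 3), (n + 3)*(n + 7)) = n + 3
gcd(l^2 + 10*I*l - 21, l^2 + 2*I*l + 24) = 1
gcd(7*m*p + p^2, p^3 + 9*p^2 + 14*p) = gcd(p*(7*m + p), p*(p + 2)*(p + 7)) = p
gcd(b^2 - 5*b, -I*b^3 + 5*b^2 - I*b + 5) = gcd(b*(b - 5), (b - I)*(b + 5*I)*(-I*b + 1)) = 1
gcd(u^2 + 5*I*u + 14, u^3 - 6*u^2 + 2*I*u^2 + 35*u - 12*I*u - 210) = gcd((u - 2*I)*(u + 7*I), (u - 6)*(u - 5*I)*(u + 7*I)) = u + 7*I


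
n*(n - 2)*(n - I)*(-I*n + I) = -I*n^4 - n^3 + 3*I*n^3 + 3*n^2 - 2*I*n^2 - 2*n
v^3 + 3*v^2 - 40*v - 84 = (v - 6)*(v + 2)*(v + 7)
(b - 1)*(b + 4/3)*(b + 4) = b^3 + 13*b^2/3 - 16/3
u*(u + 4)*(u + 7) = u^3 + 11*u^2 + 28*u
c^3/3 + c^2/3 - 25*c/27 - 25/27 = (c/3 + 1/3)*(c - 5/3)*(c + 5/3)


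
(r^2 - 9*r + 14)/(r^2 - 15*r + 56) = (r - 2)/(r - 8)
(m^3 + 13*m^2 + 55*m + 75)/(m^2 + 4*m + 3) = (m^2 + 10*m + 25)/(m + 1)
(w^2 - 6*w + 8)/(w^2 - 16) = (w - 2)/(w + 4)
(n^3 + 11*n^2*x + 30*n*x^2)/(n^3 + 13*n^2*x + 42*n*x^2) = (n + 5*x)/(n + 7*x)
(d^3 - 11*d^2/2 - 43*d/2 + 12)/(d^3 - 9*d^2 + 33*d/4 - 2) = 2*(d + 3)/(2*d - 1)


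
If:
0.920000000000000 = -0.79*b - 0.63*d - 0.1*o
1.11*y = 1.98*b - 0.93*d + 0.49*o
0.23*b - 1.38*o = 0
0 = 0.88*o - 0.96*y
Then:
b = -0.44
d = -0.90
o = -0.07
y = -0.07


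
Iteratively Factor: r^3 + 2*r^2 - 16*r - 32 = (r + 2)*(r^2 - 16) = (r - 4)*(r + 2)*(r + 4)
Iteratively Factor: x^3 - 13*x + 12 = (x + 4)*(x^2 - 4*x + 3) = (x - 1)*(x + 4)*(x - 3)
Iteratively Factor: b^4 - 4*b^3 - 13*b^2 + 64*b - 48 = (b - 1)*(b^3 - 3*b^2 - 16*b + 48) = (b - 4)*(b - 1)*(b^2 + b - 12) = (b - 4)*(b - 3)*(b - 1)*(b + 4)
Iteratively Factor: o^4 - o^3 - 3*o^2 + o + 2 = (o + 1)*(o^3 - 2*o^2 - o + 2) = (o - 2)*(o + 1)*(o^2 - 1) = (o - 2)*(o - 1)*(o + 1)*(o + 1)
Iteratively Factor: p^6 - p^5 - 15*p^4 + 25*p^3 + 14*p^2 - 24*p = (p + 1)*(p^5 - 2*p^4 - 13*p^3 + 38*p^2 - 24*p) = (p + 1)*(p + 4)*(p^4 - 6*p^3 + 11*p^2 - 6*p) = (p - 3)*(p + 1)*(p + 4)*(p^3 - 3*p^2 + 2*p) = (p - 3)*(p - 2)*(p + 1)*(p + 4)*(p^2 - p) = (p - 3)*(p - 2)*(p - 1)*(p + 1)*(p + 4)*(p)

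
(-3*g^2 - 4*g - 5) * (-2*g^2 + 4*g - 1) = 6*g^4 - 4*g^3 - 3*g^2 - 16*g + 5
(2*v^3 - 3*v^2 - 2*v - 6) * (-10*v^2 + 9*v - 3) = -20*v^5 + 48*v^4 - 13*v^3 + 51*v^2 - 48*v + 18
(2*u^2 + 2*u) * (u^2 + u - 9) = 2*u^4 + 4*u^3 - 16*u^2 - 18*u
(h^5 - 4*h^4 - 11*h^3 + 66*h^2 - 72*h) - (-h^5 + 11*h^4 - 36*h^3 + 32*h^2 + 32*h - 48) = 2*h^5 - 15*h^4 + 25*h^3 + 34*h^2 - 104*h + 48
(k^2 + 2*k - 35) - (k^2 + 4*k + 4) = -2*k - 39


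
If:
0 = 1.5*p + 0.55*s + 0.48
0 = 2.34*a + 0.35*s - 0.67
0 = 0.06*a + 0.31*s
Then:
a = 0.29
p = -0.30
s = -0.06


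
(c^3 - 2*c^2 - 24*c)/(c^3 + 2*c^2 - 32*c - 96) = c/(c + 4)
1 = 1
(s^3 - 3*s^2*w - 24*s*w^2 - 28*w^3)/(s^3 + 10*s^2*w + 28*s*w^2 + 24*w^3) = (s - 7*w)/(s + 6*w)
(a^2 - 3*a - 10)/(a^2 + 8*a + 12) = (a - 5)/(a + 6)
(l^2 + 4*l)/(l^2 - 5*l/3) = 3*(l + 4)/(3*l - 5)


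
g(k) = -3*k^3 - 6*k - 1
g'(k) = -9*k^2 - 6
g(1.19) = -13.20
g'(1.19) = -18.74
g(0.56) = -4.89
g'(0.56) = -8.82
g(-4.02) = 218.01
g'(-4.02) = -151.44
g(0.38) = -3.44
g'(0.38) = -7.30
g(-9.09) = 2306.81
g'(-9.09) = -749.65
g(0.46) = -4.05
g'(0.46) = -7.90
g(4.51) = -303.26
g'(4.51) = -189.06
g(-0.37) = 1.37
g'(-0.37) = -7.23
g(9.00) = -2242.00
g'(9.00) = -735.00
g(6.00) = -685.00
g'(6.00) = -330.00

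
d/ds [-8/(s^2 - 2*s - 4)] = 16*(s - 1)/(-s^2 + 2*s + 4)^2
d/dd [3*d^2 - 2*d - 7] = 6*d - 2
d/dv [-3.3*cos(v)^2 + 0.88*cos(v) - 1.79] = (6.6*cos(v) - 0.88)*sin(v)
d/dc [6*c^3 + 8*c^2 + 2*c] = 18*c^2 + 16*c + 2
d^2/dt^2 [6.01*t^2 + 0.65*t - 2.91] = 12.0200000000000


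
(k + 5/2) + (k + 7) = 2*k + 19/2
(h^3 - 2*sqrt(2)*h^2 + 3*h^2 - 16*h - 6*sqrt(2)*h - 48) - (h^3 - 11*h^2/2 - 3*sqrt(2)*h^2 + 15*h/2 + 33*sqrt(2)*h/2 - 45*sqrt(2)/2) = sqrt(2)*h^2 + 17*h^2/2 - 45*sqrt(2)*h/2 - 47*h/2 - 48 + 45*sqrt(2)/2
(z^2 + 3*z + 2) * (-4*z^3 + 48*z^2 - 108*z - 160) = -4*z^5 + 36*z^4 + 28*z^3 - 388*z^2 - 696*z - 320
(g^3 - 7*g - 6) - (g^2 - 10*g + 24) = g^3 - g^2 + 3*g - 30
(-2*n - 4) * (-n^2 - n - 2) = 2*n^3 + 6*n^2 + 8*n + 8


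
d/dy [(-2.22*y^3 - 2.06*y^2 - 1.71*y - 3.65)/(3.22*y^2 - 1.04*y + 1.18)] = (-7.1484*y^4 + 4.6176*y^3 - 0.210199999999999*y^2 + 18.6444*y - 5.8138)/(10.3684*y^4 - 6.6976*y^3 + 8.6808*y^2 - 2.4544*y + 1.3924)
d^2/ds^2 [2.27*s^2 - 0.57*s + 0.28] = 4.54000000000000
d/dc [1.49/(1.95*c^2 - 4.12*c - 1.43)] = (6.1388 - 5.811*c)/(-1.95*c^2 + 4.12*c + 1.43)^2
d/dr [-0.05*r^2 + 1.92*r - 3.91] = 1.92 - 0.1*r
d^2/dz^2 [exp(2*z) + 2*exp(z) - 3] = (4*exp(z) + 2)*exp(z)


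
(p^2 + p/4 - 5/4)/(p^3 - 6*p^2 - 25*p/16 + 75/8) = 4*(p - 1)/(4*p^2 - 29*p + 30)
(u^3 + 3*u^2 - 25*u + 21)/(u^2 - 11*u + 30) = (u^3 + 3*u^2 - 25*u + 21)/(u^2 - 11*u + 30)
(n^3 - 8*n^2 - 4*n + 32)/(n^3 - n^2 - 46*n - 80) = (n - 2)/(n + 5)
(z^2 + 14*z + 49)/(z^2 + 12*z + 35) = (z + 7)/(z + 5)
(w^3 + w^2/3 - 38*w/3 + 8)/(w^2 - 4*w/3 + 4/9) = 3*(w^2 + w - 12)/(3*w - 2)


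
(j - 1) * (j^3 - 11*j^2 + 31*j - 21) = j^4 - 12*j^3 + 42*j^2 - 52*j + 21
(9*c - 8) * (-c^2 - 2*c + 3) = -9*c^3 - 10*c^2 + 43*c - 24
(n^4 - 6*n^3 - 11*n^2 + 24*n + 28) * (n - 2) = n^5 - 8*n^4 + n^3 + 46*n^2 - 20*n - 56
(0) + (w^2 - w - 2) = w^2 - w - 2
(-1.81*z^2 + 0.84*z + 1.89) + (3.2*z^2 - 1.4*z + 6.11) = 1.39*z^2 - 0.56*z + 8.0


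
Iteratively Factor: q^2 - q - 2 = (q - 2)*(q + 1)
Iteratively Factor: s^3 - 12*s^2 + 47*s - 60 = (s - 5)*(s^2 - 7*s + 12) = (s - 5)*(s - 4)*(s - 3)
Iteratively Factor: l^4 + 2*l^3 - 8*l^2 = (l + 4)*(l^3 - 2*l^2) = l*(l + 4)*(l^2 - 2*l) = l^2*(l + 4)*(l - 2)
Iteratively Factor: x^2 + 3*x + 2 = (x + 1)*(x + 2)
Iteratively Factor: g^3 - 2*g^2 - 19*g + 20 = (g - 1)*(g^2 - g - 20) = (g - 5)*(g - 1)*(g + 4)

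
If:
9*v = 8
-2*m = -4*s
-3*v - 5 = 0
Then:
No Solution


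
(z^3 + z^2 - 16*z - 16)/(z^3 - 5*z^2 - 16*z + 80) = (z + 1)/(z - 5)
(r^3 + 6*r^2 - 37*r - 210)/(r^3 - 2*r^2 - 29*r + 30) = (r + 7)/(r - 1)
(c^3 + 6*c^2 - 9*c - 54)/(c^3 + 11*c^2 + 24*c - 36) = (c^2 - 9)/(c^2 + 5*c - 6)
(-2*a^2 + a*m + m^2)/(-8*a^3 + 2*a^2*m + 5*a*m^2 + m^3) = 1/(4*a + m)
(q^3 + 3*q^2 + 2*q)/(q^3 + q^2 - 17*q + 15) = q*(q^2 + 3*q + 2)/(q^3 + q^2 - 17*q + 15)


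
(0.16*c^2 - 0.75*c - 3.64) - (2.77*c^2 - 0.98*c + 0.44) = -2.61*c^2 + 0.23*c - 4.08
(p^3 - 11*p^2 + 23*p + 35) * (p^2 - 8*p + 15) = p^5 - 19*p^4 + 126*p^3 - 314*p^2 + 65*p + 525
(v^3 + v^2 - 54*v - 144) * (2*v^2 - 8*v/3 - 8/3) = 2*v^5 - 2*v^4/3 - 340*v^3/3 - 440*v^2/3 + 528*v + 384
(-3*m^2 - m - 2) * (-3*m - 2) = 9*m^3 + 9*m^2 + 8*m + 4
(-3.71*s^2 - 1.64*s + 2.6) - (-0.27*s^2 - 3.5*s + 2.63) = -3.44*s^2 + 1.86*s - 0.0299999999999998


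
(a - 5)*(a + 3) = a^2 - 2*a - 15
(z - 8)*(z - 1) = z^2 - 9*z + 8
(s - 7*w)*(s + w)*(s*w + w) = s^3*w - 6*s^2*w^2 + s^2*w - 7*s*w^3 - 6*s*w^2 - 7*w^3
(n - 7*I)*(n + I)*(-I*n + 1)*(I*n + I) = n^4 + n^3 - 5*I*n^3 + 13*n^2 - 5*I*n^2 + 13*n + 7*I*n + 7*I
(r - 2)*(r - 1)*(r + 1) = r^3 - 2*r^2 - r + 2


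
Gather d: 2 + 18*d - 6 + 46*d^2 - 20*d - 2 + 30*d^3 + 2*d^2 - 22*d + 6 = 30*d^3 + 48*d^2 - 24*d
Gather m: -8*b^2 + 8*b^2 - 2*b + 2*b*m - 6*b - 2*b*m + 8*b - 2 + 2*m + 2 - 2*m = 0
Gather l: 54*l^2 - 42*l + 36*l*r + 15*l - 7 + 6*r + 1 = 54*l^2 + l*(36*r - 27) + 6*r - 6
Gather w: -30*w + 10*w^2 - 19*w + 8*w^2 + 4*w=18*w^2 - 45*w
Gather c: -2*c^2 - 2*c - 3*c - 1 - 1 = -2*c^2 - 5*c - 2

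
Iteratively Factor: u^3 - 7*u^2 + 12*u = (u - 4)*(u^2 - 3*u) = (u - 4)*(u - 3)*(u)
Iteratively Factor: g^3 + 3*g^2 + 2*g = (g + 2)*(g^2 + g) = (g + 1)*(g + 2)*(g)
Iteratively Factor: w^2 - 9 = (w - 3)*(w + 3)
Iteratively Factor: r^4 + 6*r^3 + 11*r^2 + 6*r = (r + 3)*(r^3 + 3*r^2 + 2*r) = (r + 1)*(r + 3)*(r^2 + 2*r) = r*(r + 1)*(r + 3)*(r + 2)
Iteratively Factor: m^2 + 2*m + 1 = (m + 1)*(m + 1)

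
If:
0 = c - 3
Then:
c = 3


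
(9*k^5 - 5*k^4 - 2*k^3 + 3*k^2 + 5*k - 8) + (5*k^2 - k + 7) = 9*k^5 - 5*k^4 - 2*k^3 + 8*k^2 + 4*k - 1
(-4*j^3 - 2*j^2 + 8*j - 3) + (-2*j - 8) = -4*j^3 - 2*j^2 + 6*j - 11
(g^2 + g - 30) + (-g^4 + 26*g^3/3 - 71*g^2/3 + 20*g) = -g^4 + 26*g^3/3 - 68*g^2/3 + 21*g - 30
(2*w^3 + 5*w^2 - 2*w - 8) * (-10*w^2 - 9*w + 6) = -20*w^5 - 68*w^4 - 13*w^3 + 128*w^2 + 60*w - 48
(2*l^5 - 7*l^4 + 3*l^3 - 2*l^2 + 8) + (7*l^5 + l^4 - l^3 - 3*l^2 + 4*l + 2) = 9*l^5 - 6*l^4 + 2*l^3 - 5*l^2 + 4*l + 10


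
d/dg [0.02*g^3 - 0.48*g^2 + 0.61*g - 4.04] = 0.06*g^2 - 0.96*g + 0.61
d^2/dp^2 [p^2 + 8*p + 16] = 2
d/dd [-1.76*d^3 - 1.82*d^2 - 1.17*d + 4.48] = -5.28*d^2 - 3.64*d - 1.17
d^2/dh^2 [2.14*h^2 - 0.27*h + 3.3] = 4.28000000000000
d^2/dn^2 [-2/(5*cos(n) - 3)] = 10*(-5*sin(n)^2 + 3*cos(n) - 5)/(5*cos(n) - 3)^3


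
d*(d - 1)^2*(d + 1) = d^4 - d^3 - d^2 + d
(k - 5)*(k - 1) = k^2 - 6*k + 5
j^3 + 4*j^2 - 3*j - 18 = (j - 2)*(j + 3)^2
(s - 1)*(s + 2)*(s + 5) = s^3 + 6*s^2 + 3*s - 10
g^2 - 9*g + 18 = (g - 6)*(g - 3)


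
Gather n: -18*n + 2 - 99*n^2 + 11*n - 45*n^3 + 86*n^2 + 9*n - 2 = -45*n^3 - 13*n^2 + 2*n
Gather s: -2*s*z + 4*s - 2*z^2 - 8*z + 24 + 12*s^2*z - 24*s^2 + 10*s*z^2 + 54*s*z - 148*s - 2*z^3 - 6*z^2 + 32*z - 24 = s^2*(12*z - 24) + s*(10*z^2 + 52*z - 144) - 2*z^3 - 8*z^2 + 24*z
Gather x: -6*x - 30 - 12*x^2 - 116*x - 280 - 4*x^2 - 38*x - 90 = -16*x^2 - 160*x - 400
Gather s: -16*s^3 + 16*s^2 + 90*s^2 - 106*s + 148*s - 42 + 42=-16*s^3 + 106*s^2 + 42*s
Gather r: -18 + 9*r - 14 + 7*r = 16*r - 32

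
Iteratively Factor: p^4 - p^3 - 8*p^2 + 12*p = (p)*(p^3 - p^2 - 8*p + 12) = p*(p - 2)*(p^2 + p - 6) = p*(p - 2)^2*(p + 3)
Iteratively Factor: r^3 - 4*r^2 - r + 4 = (r - 4)*(r^2 - 1) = (r - 4)*(r + 1)*(r - 1)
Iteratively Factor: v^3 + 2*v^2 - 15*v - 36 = (v + 3)*(v^2 - v - 12) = (v - 4)*(v + 3)*(v + 3)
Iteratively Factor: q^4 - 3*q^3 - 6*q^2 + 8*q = (q + 2)*(q^3 - 5*q^2 + 4*q) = q*(q + 2)*(q^2 - 5*q + 4) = q*(q - 4)*(q + 2)*(q - 1)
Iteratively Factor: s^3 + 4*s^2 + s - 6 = (s + 3)*(s^2 + s - 2) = (s + 2)*(s + 3)*(s - 1)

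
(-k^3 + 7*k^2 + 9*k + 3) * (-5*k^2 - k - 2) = 5*k^5 - 34*k^4 - 50*k^3 - 38*k^2 - 21*k - 6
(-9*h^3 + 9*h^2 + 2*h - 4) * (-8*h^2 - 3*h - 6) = 72*h^5 - 45*h^4 + 11*h^3 - 28*h^2 + 24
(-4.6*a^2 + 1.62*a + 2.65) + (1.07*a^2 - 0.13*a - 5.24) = -3.53*a^2 + 1.49*a - 2.59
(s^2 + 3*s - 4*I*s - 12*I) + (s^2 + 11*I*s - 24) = 2*s^2 + 3*s + 7*I*s - 24 - 12*I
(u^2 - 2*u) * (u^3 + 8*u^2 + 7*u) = u^5 + 6*u^4 - 9*u^3 - 14*u^2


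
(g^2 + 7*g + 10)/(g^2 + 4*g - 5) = (g + 2)/(g - 1)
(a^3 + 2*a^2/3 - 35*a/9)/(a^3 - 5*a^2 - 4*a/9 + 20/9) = a*(9*a^2 + 6*a - 35)/(9*a^3 - 45*a^2 - 4*a + 20)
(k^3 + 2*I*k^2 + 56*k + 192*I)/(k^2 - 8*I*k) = k + 10*I - 24/k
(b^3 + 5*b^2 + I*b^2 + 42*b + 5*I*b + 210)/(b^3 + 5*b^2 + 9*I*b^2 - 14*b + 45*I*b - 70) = (b - 6*I)/(b + 2*I)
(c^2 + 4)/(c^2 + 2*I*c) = (c - 2*I)/c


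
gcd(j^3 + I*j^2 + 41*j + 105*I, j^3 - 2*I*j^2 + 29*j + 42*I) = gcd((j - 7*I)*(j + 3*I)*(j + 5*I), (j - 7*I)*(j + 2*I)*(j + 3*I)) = j^2 - 4*I*j + 21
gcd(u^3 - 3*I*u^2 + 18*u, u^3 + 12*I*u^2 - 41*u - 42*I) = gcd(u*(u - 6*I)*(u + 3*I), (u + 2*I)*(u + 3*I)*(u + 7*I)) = u + 3*I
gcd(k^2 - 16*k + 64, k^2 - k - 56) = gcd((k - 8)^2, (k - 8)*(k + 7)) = k - 8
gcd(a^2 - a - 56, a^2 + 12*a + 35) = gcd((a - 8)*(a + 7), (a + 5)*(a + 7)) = a + 7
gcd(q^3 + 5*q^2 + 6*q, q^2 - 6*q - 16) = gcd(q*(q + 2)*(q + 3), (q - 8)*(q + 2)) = q + 2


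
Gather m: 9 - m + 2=11 - m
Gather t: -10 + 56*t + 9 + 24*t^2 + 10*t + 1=24*t^2 + 66*t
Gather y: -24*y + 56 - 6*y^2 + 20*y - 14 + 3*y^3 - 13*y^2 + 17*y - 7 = 3*y^3 - 19*y^2 + 13*y + 35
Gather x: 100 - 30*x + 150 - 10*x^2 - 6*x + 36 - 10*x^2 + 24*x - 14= -20*x^2 - 12*x + 272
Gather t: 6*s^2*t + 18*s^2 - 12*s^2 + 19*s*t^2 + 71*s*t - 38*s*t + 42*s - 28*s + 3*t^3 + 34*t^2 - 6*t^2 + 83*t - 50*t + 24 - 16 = 6*s^2 + 14*s + 3*t^3 + t^2*(19*s + 28) + t*(6*s^2 + 33*s + 33) + 8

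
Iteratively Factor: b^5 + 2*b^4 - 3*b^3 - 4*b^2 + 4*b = (b)*(b^4 + 2*b^3 - 3*b^2 - 4*b + 4) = b*(b - 1)*(b^3 + 3*b^2 - 4) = b*(b - 1)*(b + 2)*(b^2 + b - 2) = b*(b - 1)^2*(b + 2)*(b + 2)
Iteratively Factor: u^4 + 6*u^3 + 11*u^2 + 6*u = (u)*(u^3 + 6*u^2 + 11*u + 6) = u*(u + 3)*(u^2 + 3*u + 2) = u*(u + 1)*(u + 3)*(u + 2)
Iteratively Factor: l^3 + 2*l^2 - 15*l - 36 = (l + 3)*(l^2 - l - 12) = (l - 4)*(l + 3)*(l + 3)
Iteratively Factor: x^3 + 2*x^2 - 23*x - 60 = (x + 3)*(x^2 - x - 20) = (x - 5)*(x + 3)*(x + 4)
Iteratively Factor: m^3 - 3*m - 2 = (m + 1)*(m^2 - m - 2) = (m + 1)^2*(m - 2)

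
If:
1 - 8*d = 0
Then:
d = 1/8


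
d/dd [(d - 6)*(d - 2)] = 2*d - 8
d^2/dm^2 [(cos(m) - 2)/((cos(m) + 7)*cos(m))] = (15*sin(m)^4/cos(m)^3 + sin(m)^2 + 43 + 116/cos(m) - 84/cos(m)^2 - 211/cos(m)^3)/(cos(m) + 7)^3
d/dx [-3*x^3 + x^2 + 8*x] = -9*x^2 + 2*x + 8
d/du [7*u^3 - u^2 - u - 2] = 21*u^2 - 2*u - 1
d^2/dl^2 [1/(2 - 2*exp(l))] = (exp(l) + 1)*exp(l)/(2*(1 - exp(l))^3)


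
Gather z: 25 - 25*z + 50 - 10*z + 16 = 91 - 35*z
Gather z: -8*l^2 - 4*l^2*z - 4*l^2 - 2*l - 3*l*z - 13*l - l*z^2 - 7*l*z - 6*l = -12*l^2 - l*z^2 - 21*l + z*(-4*l^2 - 10*l)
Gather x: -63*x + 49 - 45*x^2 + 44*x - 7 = -45*x^2 - 19*x + 42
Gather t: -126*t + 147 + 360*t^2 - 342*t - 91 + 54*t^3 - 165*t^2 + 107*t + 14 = 54*t^3 + 195*t^2 - 361*t + 70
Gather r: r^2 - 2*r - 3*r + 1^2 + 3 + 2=r^2 - 5*r + 6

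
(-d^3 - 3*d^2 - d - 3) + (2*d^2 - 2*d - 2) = -d^3 - d^2 - 3*d - 5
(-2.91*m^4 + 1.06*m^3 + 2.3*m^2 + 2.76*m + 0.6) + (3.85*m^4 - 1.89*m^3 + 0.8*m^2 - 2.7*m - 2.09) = 0.94*m^4 - 0.83*m^3 + 3.1*m^2 + 0.0599999999999996*m - 1.49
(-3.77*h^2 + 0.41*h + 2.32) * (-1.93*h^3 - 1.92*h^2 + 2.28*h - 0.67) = 7.2761*h^5 + 6.4471*h^4 - 13.8604*h^3 - 0.9937*h^2 + 5.0149*h - 1.5544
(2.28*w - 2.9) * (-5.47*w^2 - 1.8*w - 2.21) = -12.4716*w^3 + 11.759*w^2 + 0.1812*w + 6.409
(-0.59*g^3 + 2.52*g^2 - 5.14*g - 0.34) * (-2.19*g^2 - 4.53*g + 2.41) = 1.2921*g^5 - 2.8461*g^4 - 1.5809*g^3 + 30.102*g^2 - 10.8472*g - 0.8194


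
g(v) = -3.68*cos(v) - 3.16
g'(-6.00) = 1.03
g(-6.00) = -6.69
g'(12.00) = -1.97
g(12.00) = -6.27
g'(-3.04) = -0.37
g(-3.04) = 0.50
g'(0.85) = 2.76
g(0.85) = -5.59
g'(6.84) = 1.94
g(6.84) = -6.28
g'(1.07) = 3.23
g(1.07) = -4.93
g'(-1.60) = -3.68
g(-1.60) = -3.05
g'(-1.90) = -3.48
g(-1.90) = -1.97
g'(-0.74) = -2.48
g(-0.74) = -5.88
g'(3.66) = -1.82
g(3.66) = 0.04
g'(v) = 3.68*sin(v)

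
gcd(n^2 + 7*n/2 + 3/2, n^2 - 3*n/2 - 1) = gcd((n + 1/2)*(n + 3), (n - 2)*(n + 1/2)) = n + 1/2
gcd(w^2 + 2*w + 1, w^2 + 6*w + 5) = w + 1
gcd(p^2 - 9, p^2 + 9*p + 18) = p + 3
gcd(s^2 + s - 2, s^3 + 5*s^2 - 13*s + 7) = s - 1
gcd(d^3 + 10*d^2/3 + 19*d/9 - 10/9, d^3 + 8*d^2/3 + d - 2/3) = d^2 + 5*d/3 - 2/3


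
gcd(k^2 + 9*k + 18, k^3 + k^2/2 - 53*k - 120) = k + 6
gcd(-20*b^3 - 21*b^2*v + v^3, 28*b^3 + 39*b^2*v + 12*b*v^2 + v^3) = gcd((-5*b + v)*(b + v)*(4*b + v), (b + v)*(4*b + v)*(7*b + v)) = 4*b^2 + 5*b*v + v^2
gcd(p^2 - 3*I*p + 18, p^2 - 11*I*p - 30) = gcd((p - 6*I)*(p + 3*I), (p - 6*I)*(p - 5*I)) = p - 6*I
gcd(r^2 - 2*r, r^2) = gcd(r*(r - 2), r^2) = r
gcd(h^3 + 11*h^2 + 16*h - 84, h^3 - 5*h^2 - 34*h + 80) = h - 2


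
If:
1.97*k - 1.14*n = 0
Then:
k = 0.578680203045685*n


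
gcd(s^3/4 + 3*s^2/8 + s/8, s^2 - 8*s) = s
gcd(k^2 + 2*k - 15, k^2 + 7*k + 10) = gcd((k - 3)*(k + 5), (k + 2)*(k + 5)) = k + 5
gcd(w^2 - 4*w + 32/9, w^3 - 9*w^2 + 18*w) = 1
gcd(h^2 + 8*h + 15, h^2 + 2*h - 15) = h + 5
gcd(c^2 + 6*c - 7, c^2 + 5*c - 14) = c + 7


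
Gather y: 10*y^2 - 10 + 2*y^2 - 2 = 12*y^2 - 12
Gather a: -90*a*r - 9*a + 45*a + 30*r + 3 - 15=a*(36 - 90*r) + 30*r - 12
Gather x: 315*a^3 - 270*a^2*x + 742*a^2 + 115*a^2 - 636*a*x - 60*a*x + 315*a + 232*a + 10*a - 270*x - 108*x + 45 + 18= 315*a^3 + 857*a^2 + 557*a + x*(-270*a^2 - 696*a - 378) + 63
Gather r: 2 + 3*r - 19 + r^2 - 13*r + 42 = r^2 - 10*r + 25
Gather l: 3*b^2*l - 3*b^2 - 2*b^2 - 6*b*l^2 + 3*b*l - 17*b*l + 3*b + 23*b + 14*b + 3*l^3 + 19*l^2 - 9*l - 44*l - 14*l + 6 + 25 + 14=-5*b^2 + 40*b + 3*l^3 + l^2*(19 - 6*b) + l*(3*b^2 - 14*b - 67) + 45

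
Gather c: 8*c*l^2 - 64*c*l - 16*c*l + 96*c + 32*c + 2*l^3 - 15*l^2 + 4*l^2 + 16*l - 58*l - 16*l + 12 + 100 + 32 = c*(8*l^2 - 80*l + 128) + 2*l^3 - 11*l^2 - 58*l + 144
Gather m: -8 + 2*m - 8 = 2*m - 16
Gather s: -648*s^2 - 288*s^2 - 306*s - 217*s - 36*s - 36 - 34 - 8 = -936*s^2 - 559*s - 78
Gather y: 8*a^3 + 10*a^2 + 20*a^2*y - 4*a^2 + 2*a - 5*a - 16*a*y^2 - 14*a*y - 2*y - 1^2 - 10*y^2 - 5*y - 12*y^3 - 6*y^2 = 8*a^3 + 6*a^2 - 3*a - 12*y^3 + y^2*(-16*a - 16) + y*(20*a^2 - 14*a - 7) - 1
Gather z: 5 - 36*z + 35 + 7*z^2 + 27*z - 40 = 7*z^2 - 9*z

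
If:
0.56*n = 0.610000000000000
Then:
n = 1.09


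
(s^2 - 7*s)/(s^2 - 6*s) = (s - 7)/(s - 6)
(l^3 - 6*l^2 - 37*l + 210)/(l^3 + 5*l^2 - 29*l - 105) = (l^2 - l - 42)/(l^2 + 10*l + 21)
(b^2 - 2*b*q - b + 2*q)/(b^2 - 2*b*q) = (b - 1)/b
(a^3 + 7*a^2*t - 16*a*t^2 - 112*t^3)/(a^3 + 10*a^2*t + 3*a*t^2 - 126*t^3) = (-a^2 + 16*t^2)/(-a^2 - 3*a*t + 18*t^2)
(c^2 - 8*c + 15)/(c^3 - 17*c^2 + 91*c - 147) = (c - 5)/(c^2 - 14*c + 49)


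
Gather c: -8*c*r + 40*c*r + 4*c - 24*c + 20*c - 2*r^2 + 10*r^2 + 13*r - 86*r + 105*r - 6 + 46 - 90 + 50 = 32*c*r + 8*r^2 + 32*r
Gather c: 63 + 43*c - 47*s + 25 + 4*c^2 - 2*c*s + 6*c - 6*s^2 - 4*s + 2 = 4*c^2 + c*(49 - 2*s) - 6*s^2 - 51*s + 90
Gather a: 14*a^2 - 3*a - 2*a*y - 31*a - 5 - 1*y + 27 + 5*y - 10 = 14*a^2 + a*(-2*y - 34) + 4*y + 12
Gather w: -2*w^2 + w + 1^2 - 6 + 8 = -2*w^2 + w + 3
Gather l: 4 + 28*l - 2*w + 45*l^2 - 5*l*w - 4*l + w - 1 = 45*l^2 + l*(24 - 5*w) - w + 3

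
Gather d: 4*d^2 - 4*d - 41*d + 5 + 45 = 4*d^2 - 45*d + 50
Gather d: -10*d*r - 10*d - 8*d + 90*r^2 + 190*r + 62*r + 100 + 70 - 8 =d*(-10*r - 18) + 90*r^2 + 252*r + 162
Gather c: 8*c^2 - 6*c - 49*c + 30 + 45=8*c^2 - 55*c + 75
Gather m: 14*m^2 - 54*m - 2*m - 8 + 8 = 14*m^2 - 56*m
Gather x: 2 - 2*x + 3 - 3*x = 5 - 5*x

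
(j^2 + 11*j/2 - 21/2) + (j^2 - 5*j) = 2*j^2 + j/2 - 21/2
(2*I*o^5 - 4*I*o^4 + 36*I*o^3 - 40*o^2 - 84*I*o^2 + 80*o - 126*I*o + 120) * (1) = 2*I*o^5 - 4*I*o^4 + 36*I*o^3 - 40*o^2 - 84*I*o^2 + 80*o - 126*I*o + 120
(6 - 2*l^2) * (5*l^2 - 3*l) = -10*l^4 + 6*l^3 + 30*l^2 - 18*l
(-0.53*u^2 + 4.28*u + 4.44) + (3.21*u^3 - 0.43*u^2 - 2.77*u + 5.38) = 3.21*u^3 - 0.96*u^2 + 1.51*u + 9.82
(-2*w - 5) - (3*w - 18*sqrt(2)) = -5*w - 5 + 18*sqrt(2)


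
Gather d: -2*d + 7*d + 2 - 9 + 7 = 5*d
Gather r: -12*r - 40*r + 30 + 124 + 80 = 234 - 52*r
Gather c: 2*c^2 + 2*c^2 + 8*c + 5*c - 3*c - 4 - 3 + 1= 4*c^2 + 10*c - 6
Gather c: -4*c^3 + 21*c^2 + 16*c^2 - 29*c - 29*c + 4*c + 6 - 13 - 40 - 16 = -4*c^3 + 37*c^2 - 54*c - 63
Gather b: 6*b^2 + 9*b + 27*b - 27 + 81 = 6*b^2 + 36*b + 54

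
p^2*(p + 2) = p^3 + 2*p^2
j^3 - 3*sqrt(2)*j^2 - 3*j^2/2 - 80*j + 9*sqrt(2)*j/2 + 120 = (j - 3/2)*(j - 8*sqrt(2))*(j + 5*sqrt(2))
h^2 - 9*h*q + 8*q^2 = (h - 8*q)*(h - q)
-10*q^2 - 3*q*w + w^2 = (-5*q + w)*(2*q + w)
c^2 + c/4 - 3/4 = (c - 3/4)*(c + 1)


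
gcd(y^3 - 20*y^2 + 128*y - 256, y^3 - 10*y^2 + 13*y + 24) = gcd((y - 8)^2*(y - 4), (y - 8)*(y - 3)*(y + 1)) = y - 8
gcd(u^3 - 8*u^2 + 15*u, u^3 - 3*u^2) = u^2 - 3*u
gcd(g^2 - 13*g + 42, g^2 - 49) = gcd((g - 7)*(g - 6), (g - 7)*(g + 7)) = g - 7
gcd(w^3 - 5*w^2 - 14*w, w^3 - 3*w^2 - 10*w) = w^2 + 2*w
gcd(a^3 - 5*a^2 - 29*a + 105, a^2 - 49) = a - 7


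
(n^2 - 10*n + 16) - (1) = n^2 - 10*n + 15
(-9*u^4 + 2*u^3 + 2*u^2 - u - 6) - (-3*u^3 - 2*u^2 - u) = -9*u^4 + 5*u^3 + 4*u^2 - 6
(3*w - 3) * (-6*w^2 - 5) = -18*w^3 + 18*w^2 - 15*w + 15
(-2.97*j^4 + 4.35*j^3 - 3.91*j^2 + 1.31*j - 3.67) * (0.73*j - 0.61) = -2.1681*j^5 + 4.9872*j^4 - 5.5078*j^3 + 3.3414*j^2 - 3.4782*j + 2.2387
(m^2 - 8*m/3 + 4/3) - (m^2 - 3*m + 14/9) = m/3 - 2/9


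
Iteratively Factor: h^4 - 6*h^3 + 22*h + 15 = (h + 1)*(h^3 - 7*h^2 + 7*h + 15) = (h + 1)^2*(h^2 - 8*h + 15) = (h - 5)*(h + 1)^2*(h - 3)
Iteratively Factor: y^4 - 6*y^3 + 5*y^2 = (y)*(y^3 - 6*y^2 + 5*y) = y*(y - 1)*(y^2 - 5*y) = y*(y - 5)*(y - 1)*(y)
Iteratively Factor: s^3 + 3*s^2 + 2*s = (s)*(s^2 + 3*s + 2) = s*(s + 2)*(s + 1)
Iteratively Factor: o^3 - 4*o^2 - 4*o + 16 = (o - 2)*(o^2 - 2*o - 8) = (o - 2)*(o + 2)*(o - 4)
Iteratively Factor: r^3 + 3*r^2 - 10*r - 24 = (r + 2)*(r^2 + r - 12) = (r - 3)*(r + 2)*(r + 4)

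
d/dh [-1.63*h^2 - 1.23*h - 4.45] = -3.26*h - 1.23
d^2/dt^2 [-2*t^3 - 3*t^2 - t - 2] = -12*t - 6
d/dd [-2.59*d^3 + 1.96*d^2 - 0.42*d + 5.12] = -7.77*d^2 + 3.92*d - 0.42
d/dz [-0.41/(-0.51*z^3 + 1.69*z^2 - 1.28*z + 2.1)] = (-0.6273*z^2 + 1.3858*z - 0.5248)/(0.51*z^3 - 1.69*z^2 + 1.28*z - 2.1)^2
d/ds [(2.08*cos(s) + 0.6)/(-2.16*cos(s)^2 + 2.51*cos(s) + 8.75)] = (4.4928*sin(s)^2 - 2.592*cos(s) - 21.1868)*sin(s)/(-2.16*cos(s)^2 + 2.51*cos(s) + 8.75)^2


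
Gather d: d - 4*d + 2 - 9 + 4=-3*d - 3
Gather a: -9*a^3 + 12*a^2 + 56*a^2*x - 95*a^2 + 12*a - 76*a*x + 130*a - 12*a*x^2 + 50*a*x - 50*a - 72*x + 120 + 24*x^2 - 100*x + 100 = -9*a^3 + a^2*(56*x - 83) + a*(-12*x^2 - 26*x + 92) + 24*x^2 - 172*x + 220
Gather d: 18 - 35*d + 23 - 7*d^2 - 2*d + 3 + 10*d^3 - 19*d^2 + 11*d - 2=10*d^3 - 26*d^2 - 26*d + 42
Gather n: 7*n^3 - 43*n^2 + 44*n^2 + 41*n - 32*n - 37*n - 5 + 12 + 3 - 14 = 7*n^3 + n^2 - 28*n - 4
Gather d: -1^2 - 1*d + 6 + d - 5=0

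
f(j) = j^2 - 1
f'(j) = 2*j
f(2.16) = 3.67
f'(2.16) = 4.32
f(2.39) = 4.71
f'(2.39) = 4.78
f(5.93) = 34.16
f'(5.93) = 11.86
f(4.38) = 18.18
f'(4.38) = 8.76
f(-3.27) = 9.69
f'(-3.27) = -6.54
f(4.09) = 15.73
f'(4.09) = 8.18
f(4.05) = 15.40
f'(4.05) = 8.10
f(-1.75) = 2.06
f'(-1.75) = -3.50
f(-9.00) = 80.00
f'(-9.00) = -18.00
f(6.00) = 35.00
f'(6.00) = 12.00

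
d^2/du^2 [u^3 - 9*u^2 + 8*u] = 6*u - 18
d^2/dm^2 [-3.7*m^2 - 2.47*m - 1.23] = -7.40000000000000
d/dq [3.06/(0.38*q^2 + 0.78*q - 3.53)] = (-2.3256*q - 2.3868)/(0.38*q^2 + 0.78*q - 3.53)^2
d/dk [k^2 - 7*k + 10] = 2*k - 7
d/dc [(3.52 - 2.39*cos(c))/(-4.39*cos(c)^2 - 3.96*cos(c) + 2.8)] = (10.4921*cos(c)^2 - 30.9056*cos(c) - 7.2472)*sin(c)/(19.2721*cos(c)^4 + 34.7688*cos(c)^3 - 8.9024*cos(c)^2 - 22.176*cos(c) + 7.84)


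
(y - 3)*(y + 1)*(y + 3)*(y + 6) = y^4 + 7*y^3 - 3*y^2 - 63*y - 54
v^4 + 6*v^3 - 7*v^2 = v^2*(v - 1)*(v + 7)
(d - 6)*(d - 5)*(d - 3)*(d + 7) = d^4 - 7*d^3 - 35*d^2 + 351*d - 630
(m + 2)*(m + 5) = m^2 + 7*m + 10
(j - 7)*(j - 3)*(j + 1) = j^3 - 9*j^2 + 11*j + 21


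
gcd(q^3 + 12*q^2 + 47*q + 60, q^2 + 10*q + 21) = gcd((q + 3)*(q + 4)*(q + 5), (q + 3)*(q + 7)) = q + 3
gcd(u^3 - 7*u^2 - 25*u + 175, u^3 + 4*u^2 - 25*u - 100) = u^2 - 25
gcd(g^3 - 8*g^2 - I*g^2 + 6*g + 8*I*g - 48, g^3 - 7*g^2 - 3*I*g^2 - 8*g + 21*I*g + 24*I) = g^2 + g*(-8 - 3*I) + 24*I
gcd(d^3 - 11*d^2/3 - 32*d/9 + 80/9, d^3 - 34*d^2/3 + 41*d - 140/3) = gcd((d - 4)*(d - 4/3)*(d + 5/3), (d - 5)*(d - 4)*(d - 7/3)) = d - 4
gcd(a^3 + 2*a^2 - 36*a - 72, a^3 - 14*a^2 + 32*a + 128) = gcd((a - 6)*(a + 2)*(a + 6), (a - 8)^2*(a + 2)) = a + 2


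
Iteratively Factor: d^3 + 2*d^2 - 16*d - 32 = (d + 4)*(d^2 - 2*d - 8) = (d - 4)*(d + 4)*(d + 2)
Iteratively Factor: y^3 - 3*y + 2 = (y - 1)*(y^2 + y - 2) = (y - 1)^2*(y + 2)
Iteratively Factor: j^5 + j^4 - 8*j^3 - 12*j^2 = (j + 2)*(j^4 - j^3 - 6*j^2) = (j + 2)^2*(j^3 - 3*j^2) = j*(j + 2)^2*(j^2 - 3*j) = j^2*(j + 2)^2*(j - 3)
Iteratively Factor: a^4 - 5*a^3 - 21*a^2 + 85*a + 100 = (a + 1)*(a^3 - 6*a^2 - 15*a + 100) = (a - 5)*(a + 1)*(a^2 - a - 20) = (a - 5)^2*(a + 1)*(a + 4)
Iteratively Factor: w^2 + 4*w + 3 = (w + 3)*(w + 1)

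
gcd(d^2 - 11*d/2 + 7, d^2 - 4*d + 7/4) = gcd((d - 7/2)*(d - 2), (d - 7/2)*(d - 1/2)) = d - 7/2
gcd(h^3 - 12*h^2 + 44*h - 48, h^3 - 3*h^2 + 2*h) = h - 2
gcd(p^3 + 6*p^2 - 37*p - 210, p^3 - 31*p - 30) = p^2 - p - 30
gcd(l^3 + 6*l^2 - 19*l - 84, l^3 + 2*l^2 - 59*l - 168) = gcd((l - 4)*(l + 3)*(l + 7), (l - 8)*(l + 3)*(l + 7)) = l^2 + 10*l + 21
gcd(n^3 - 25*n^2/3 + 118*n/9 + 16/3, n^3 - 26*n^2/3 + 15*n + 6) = n^2 - 17*n/3 - 2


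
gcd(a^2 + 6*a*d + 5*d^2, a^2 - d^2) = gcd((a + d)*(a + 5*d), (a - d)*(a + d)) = a + d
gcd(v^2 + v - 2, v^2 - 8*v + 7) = v - 1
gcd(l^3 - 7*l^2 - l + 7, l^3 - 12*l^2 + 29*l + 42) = l^2 - 6*l - 7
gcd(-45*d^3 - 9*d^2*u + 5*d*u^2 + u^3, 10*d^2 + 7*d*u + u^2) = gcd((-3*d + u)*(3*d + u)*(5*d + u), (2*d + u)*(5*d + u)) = 5*d + u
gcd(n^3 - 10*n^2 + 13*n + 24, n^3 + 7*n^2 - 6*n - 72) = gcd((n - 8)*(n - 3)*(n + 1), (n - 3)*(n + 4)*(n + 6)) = n - 3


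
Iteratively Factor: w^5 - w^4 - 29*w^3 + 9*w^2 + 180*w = (w)*(w^4 - w^3 - 29*w^2 + 9*w + 180) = w*(w - 5)*(w^3 + 4*w^2 - 9*w - 36) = w*(w - 5)*(w - 3)*(w^2 + 7*w + 12) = w*(w - 5)*(w - 3)*(w + 3)*(w + 4)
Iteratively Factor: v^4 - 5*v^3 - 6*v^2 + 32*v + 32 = (v + 2)*(v^3 - 7*v^2 + 8*v + 16) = (v - 4)*(v + 2)*(v^2 - 3*v - 4) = (v - 4)*(v + 1)*(v + 2)*(v - 4)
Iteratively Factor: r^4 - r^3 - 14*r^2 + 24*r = (r - 2)*(r^3 + r^2 - 12*r) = (r - 2)*(r + 4)*(r^2 - 3*r) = r*(r - 2)*(r + 4)*(r - 3)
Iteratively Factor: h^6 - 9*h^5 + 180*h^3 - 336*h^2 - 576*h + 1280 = (h + 2)*(h^5 - 11*h^4 + 22*h^3 + 136*h^2 - 608*h + 640) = (h + 2)*(h + 4)*(h^4 - 15*h^3 + 82*h^2 - 192*h + 160) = (h - 2)*(h + 2)*(h + 4)*(h^3 - 13*h^2 + 56*h - 80) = (h - 4)*(h - 2)*(h + 2)*(h + 4)*(h^2 - 9*h + 20) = (h - 4)^2*(h - 2)*(h + 2)*(h + 4)*(h - 5)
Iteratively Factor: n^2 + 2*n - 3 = (n - 1)*(n + 3)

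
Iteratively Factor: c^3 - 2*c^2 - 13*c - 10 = (c + 2)*(c^2 - 4*c - 5) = (c - 5)*(c + 2)*(c + 1)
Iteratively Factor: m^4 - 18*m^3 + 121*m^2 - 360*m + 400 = (m - 5)*(m^3 - 13*m^2 + 56*m - 80) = (m - 5)*(m - 4)*(m^2 - 9*m + 20) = (m - 5)*(m - 4)^2*(m - 5)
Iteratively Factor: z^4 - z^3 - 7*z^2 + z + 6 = (z + 2)*(z^3 - 3*z^2 - z + 3) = (z - 1)*(z + 2)*(z^2 - 2*z - 3) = (z - 1)*(z + 1)*(z + 2)*(z - 3)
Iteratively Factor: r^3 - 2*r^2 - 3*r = (r + 1)*(r^2 - 3*r) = (r - 3)*(r + 1)*(r)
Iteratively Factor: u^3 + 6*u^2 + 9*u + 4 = (u + 1)*(u^2 + 5*u + 4) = (u + 1)^2*(u + 4)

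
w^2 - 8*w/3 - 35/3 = (w - 5)*(w + 7/3)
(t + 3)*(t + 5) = t^2 + 8*t + 15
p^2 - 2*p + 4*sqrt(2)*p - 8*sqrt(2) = (p - 2)*(p + 4*sqrt(2))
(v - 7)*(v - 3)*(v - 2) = v^3 - 12*v^2 + 41*v - 42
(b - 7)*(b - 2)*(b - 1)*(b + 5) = b^4 - 5*b^3 - 27*b^2 + 101*b - 70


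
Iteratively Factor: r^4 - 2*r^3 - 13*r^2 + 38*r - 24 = (r - 3)*(r^3 + r^2 - 10*r + 8) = (r - 3)*(r + 4)*(r^2 - 3*r + 2) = (r - 3)*(r - 2)*(r + 4)*(r - 1)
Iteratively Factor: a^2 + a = (a)*(a + 1)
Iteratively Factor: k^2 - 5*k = (k - 5)*(k)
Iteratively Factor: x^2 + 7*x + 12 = (x + 4)*(x + 3)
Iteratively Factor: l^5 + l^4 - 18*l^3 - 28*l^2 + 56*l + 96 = (l + 3)*(l^4 - 2*l^3 - 12*l^2 + 8*l + 32) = (l - 2)*(l + 3)*(l^3 - 12*l - 16) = (l - 4)*(l - 2)*(l + 3)*(l^2 + 4*l + 4) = (l - 4)*(l - 2)*(l + 2)*(l + 3)*(l + 2)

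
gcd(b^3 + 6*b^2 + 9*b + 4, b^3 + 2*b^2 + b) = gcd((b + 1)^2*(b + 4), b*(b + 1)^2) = b^2 + 2*b + 1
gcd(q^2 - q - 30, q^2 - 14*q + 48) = q - 6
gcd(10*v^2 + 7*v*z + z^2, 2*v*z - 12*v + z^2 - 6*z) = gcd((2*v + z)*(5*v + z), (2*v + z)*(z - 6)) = 2*v + z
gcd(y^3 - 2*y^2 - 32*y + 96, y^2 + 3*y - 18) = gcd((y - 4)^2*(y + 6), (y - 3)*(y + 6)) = y + 6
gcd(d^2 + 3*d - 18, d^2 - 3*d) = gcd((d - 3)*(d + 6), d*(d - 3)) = d - 3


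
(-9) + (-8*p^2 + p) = -8*p^2 + p - 9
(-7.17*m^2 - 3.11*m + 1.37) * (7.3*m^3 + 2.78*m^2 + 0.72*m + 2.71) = -52.341*m^5 - 42.6356*m^4 - 3.8072*m^3 - 17.8613*m^2 - 7.4417*m + 3.7127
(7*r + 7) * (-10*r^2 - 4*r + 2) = -70*r^3 - 98*r^2 - 14*r + 14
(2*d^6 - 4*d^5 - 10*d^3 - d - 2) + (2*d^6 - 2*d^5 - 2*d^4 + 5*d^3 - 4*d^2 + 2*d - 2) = 4*d^6 - 6*d^5 - 2*d^4 - 5*d^3 - 4*d^2 + d - 4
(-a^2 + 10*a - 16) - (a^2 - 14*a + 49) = -2*a^2 + 24*a - 65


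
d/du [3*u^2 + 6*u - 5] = 6*u + 6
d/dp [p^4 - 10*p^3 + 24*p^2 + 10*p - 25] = 4*p^3 - 30*p^2 + 48*p + 10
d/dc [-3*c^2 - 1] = -6*c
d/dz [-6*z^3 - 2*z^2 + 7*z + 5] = -18*z^2 - 4*z + 7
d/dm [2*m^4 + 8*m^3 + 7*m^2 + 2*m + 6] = 8*m^3 + 24*m^2 + 14*m + 2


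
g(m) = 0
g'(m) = 0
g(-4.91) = 0.00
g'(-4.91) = 0.00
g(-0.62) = 0.00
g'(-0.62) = 0.00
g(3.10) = 0.00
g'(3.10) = 0.00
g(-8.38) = 0.00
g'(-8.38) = 0.00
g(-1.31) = 0.00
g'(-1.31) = 0.00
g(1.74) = 0.00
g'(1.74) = 0.00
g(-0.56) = 0.00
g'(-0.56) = 0.00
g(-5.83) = 0.00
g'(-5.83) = 0.00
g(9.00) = 0.00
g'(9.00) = 0.00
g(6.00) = 0.00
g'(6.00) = 0.00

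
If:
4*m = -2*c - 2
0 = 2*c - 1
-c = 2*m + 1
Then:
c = 1/2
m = -3/4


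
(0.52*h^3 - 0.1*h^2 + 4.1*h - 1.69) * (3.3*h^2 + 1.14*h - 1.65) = 1.716*h^5 + 0.2628*h^4 + 12.558*h^3 - 0.738*h^2 - 8.6916*h + 2.7885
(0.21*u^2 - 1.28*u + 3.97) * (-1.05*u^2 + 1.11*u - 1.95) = -0.2205*u^4 + 1.5771*u^3 - 5.9988*u^2 + 6.9027*u - 7.7415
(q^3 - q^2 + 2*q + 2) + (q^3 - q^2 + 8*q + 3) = 2*q^3 - 2*q^2 + 10*q + 5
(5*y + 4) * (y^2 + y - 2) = 5*y^3 + 9*y^2 - 6*y - 8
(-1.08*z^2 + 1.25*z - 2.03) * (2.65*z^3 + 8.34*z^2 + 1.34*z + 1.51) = -2.862*z^5 - 5.6947*z^4 + 3.5983*z^3 - 16.886*z^2 - 0.8327*z - 3.0653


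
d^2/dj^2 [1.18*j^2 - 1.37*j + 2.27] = 2.36000000000000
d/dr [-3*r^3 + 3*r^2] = 3*r*(2 - 3*r)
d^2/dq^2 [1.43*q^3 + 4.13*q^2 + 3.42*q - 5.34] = 8.58*q + 8.26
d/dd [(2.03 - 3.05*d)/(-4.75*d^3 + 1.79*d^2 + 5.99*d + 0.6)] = (-28.975*d^3 + 34.387*d^2 - 7.2674*d - 13.9897)/(22.5625*d^6 - 17.005*d^5 - 53.7009*d^4 + 15.7442*d^3 + 38.0281*d^2 + 7.188*d + 0.36)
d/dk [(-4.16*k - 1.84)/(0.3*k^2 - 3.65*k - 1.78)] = (1.248*k^2 + 1.104*k + 0.688800000000001)/(0.09*k^4 - 2.19*k^3 + 12.2545*k^2 + 12.994*k + 3.1684)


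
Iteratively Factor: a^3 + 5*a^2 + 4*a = (a + 1)*(a^2 + 4*a) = a*(a + 1)*(a + 4)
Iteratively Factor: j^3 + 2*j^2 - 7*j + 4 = (j - 1)*(j^2 + 3*j - 4) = (j - 1)^2*(j + 4)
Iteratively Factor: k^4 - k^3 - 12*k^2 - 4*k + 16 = (k + 2)*(k^3 - 3*k^2 - 6*k + 8) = (k - 1)*(k + 2)*(k^2 - 2*k - 8) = (k - 4)*(k - 1)*(k + 2)*(k + 2)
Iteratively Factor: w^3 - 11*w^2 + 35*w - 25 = (w - 1)*(w^2 - 10*w + 25) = (w - 5)*(w - 1)*(w - 5)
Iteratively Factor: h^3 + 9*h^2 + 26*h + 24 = (h + 4)*(h^2 + 5*h + 6) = (h + 2)*(h + 4)*(h + 3)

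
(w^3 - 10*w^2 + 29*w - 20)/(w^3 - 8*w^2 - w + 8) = (w^2 - 9*w + 20)/(w^2 - 7*w - 8)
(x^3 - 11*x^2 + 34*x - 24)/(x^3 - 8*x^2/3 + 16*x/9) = 9*(x^3 - 11*x^2 + 34*x - 24)/(x*(9*x^2 - 24*x + 16))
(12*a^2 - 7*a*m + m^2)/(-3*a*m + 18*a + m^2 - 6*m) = (-4*a + m)/(m - 6)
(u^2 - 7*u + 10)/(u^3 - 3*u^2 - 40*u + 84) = (u - 5)/(u^2 - u - 42)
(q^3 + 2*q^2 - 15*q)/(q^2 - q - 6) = q*(q + 5)/(q + 2)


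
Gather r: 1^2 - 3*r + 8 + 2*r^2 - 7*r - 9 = 2*r^2 - 10*r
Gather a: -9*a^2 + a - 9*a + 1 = -9*a^2 - 8*a + 1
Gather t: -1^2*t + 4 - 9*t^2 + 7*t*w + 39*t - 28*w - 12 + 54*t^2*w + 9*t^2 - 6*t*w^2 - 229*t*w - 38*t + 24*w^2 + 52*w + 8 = 54*t^2*w + t*(-6*w^2 - 222*w) + 24*w^2 + 24*w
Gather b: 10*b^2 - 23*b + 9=10*b^2 - 23*b + 9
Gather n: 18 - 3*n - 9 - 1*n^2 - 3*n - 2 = -n^2 - 6*n + 7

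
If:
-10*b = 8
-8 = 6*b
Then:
No Solution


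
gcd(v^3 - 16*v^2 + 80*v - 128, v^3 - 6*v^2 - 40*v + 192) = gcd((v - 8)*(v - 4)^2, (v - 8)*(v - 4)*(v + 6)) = v^2 - 12*v + 32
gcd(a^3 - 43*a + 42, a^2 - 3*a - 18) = a - 6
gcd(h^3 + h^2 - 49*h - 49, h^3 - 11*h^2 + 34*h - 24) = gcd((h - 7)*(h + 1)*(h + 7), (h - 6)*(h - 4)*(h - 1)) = 1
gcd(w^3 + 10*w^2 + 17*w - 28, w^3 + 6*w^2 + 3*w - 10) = w - 1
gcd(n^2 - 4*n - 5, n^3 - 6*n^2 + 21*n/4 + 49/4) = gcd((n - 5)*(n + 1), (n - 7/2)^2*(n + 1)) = n + 1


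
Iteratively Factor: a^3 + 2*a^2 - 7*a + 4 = (a - 1)*(a^2 + 3*a - 4) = (a - 1)^2*(a + 4)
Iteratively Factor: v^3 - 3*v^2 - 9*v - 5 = (v - 5)*(v^2 + 2*v + 1) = (v - 5)*(v + 1)*(v + 1)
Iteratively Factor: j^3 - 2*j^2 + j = (j - 1)*(j^2 - j) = (j - 1)^2*(j)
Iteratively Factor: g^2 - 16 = (g + 4)*(g - 4)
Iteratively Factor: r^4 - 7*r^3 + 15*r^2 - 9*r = (r - 3)*(r^3 - 4*r^2 + 3*r) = (r - 3)*(r - 1)*(r^2 - 3*r) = (r - 3)^2*(r - 1)*(r)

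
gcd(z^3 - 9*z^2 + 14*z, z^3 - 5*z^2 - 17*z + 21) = z - 7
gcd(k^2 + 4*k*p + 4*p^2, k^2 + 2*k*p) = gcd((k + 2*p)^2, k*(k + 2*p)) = k + 2*p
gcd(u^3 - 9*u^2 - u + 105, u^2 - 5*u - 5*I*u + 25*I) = u - 5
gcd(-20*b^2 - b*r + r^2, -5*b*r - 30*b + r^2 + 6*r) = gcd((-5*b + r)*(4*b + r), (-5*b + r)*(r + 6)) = -5*b + r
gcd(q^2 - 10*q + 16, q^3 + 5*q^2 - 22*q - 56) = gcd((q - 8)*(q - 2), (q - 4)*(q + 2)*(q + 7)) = 1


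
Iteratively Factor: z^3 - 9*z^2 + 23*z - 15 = (z - 5)*(z^2 - 4*z + 3) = (z - 5)*(z - 1)*(z - 3)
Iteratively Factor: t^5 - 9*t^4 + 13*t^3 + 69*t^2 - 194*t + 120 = (t - 2)*(t^4 - 7*t^3 - t^2 + 67*t - 60) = (t - 2)*(t - 1)*(t^3 - 6*t^2 - 7*t + 60) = (t - 2)*(t - 1)*(t + 3)*(t^2 - 9*t + 20) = (t - 5)*(t - 2)*(t - 1)*(t + 3)*(t - 4)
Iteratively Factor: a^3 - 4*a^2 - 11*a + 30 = (a - 5)*(a^2 + a - 6) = (a - 5)*(a + 3)*(a - 2)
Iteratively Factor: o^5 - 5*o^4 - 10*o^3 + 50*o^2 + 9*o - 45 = (o + 1)*(o^4 - 6*o^3 - 4*o^2 + 54*o - 45) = (o + 1)*(o + 3)*(o^3 - 9*o^2 + 23*o - 15) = (o - 1)*(o + 1)*(o + 3)*(o^2 - 8*o + 15) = (o - 5)*(o - 1)*(o + 1)*(o + 3)*(o - 3)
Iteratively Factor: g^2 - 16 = (g + 4)*(g - 4)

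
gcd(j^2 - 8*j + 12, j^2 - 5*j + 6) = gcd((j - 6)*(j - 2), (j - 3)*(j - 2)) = j - 2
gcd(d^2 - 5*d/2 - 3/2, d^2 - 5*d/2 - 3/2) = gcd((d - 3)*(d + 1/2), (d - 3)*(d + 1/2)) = d^2 - 5*d/2 - 3/2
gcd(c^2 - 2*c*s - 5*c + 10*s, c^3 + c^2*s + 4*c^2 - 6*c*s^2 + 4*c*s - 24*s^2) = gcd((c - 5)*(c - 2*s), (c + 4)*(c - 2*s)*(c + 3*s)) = -c + 2*s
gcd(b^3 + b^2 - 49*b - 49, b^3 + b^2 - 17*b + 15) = 1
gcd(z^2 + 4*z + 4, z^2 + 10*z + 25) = 1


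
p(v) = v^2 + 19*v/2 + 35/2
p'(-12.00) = -14.50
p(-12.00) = 47.50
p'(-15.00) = -20.50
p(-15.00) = 100.00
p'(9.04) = 27.58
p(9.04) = 185.10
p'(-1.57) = 6.36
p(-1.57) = 5.05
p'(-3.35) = 2.80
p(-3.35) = -3.10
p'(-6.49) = -3.48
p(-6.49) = -2.03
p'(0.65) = 10.80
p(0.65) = 24.10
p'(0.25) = 10.00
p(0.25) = 19.94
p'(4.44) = 18.38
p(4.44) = 79.39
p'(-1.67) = 6.16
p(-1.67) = 4.42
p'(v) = 2*v + 19/2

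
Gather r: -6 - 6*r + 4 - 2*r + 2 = -8*r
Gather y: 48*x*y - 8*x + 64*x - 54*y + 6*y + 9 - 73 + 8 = 56*x + y*(48*x - 48) - 56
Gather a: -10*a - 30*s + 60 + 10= -10*a - 30*s + 70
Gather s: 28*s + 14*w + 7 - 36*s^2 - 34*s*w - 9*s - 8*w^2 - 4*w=-36*s^2 + s*(19 - 34*w) - 8*w^2 + 10*w + 7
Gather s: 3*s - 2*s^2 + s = -2*s^2 + 4*s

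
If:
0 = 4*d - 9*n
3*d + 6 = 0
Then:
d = -2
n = -8/9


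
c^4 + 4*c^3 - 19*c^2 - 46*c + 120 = (c - 3)*(c - 2)*(c + 4)*(c + 5)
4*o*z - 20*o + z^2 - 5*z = (4*o + z)*(z - 5)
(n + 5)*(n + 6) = n^2 + 11*n + 30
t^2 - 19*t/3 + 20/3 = (t - 5)*(t - 4/3)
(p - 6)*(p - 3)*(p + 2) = p^3 - 7*p^2 + 36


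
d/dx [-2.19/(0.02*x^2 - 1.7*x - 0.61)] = (0.0876*x - 3.723)/(-0.02*x^2 + 1.7*x + 0.61)^2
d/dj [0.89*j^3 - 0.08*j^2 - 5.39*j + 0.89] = 2.67*j^2 - 0.16*j - 5.39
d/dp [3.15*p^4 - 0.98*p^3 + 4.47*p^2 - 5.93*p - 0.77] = 12.6*p^3 - 2.94*p^2 + 8.94*p - 5.93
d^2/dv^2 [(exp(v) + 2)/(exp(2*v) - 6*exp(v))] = (exp(3*v) + 14*exp(2*v) - 36*exp(v) + 72)*exp(-v)/(exp(3*v) - 18*exp(2*v) + 108*exp(v) - 216)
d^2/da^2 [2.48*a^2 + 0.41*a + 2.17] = 4.96000000000000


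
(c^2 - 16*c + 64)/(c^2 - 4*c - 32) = (c - 8)/(c + 4)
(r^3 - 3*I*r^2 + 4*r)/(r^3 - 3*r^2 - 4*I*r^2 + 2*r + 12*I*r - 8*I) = r*(r + I)/(r^2 - 3*r + 2)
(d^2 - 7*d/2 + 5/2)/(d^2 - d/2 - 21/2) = (-2*d^2 + 7*d - 5)/(-2*d^2 + d + 21)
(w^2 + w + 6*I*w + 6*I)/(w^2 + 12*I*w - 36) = (w + 1)/(w + 6*I)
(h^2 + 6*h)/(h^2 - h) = (h + 6)/(h - 1)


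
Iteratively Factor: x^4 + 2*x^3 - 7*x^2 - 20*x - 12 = (x + 1)*(x^3 + x^2 - 8*x - 12) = (x - 3)*(x + 1)*(x^2 + 4*x + 4) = (x - 3)*(x + 1)*(x + 2)*(x + 2)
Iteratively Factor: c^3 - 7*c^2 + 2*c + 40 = (c - 5)*(c^2 - 2*c - 8) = (c - 5)*(c - 4)*(c + 2)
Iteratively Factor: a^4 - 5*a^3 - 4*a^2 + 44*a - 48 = (a - 2)*(a^3 - 3*a^2 - 10*a + 24) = (a - 2)^2*(a^2 - a - 12) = (a - 2)^2*(a + 3)*(a - 4)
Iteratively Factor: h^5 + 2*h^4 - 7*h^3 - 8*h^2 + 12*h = (h + 3)*(h^4 - h^3 - 4*h^2 + 4*h) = (h - 2)*(h + 3)*(h^3 + h^2 - 2*h) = h*(h - 2)*(h + 3)*(h^2 + h - 2) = h*(h - 2)*(h - 1)*(h + 3)*(h + 2)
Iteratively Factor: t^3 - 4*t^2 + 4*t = (t - 2)*(t^2 - 2*t) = t*(t - 2)*(t - 2)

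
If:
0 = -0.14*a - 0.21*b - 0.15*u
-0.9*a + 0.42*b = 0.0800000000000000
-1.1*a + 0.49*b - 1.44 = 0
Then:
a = -26.93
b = -57.52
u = 105.67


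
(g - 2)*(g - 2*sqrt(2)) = g^2 - 2*sqrt(2)*g - 2*g + 4*sqrt(2)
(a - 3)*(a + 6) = a^2 + 3*a - 18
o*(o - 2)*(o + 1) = o^3 - o^2 - 2*o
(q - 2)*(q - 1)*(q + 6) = q^3 + 3*q^2 - 16*q + 12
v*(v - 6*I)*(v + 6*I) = v^3 + 36*v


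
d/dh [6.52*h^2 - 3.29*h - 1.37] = 13.04*h - 3.29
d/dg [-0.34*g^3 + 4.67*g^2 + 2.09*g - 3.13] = -1.02*g^2 + 9.34*g + 2.09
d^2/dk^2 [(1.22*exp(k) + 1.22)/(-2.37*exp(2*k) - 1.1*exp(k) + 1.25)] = (-6.852618*exp(4*k) - 24.229932*exp(3*k) - 31.22712*exp(2*k) - 17.6107*exp(k) - 3.58375)*exp(k)/(13.312053*exp(6*k) + 18.53577*exp(5*k) - 12.460275*exp(4*k) - 18.2215*exp(3*k) + 6.571875*exp(2*k) + 5.15625*exp(k) - 1.953125)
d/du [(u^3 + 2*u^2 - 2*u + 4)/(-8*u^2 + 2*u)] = (-2*u^4 + u^3 - 3*u^2 + 16*u - 2)/(u^2*(16*u^2 - 8*u + 1))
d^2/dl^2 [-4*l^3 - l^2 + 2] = -24*l - 2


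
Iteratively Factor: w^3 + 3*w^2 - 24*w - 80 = (w + 4)*(w^2 - w - 20) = (w - 5)*(w + 4)*(w + 4)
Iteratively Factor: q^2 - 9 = (q + 3)*(q - 3)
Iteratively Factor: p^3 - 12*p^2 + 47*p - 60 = (p - 3)*(p^2 - 9*p + 20) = (p - 5)*(p - 3)*(p - 4)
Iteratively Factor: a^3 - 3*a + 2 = (a - 1)*(a^2 + a - 2) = (a - 1)*(a + 2)*(a - 1)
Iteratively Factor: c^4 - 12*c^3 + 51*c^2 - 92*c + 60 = (c - 2)*(c^3 - 10*c^2 + 31*c - 30) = (c - 2)^2*(c^2 - 8*c + 15) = (c - 5)*(c - 2)^2*(c - 3)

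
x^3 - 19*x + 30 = (x - 3)*(x - 2)*(x + 5)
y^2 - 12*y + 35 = (y - 7)*(y - 5)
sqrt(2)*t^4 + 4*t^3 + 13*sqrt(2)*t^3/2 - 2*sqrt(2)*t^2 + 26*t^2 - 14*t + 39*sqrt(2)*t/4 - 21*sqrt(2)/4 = (t - 1/2)*(t + 7)*(t + 3*sqrt(2)/2)*(sqrt(2)*t + 1)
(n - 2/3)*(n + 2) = n^2 + 4*n/3 - 4/3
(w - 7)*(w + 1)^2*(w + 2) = w^4 - 3*w^3 - 23*w^2 - 33*w - 14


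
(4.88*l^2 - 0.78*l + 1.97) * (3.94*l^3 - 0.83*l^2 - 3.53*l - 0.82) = 19.2272*l^5 - 7.1236*l^4 - 8.8172*l^3 - 2.8833*l^2 - 6.3145*l - 1.6154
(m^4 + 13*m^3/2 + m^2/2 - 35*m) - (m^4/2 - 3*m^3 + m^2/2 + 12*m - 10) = m^4/2 + 19*m^3/2 - 47*m + 10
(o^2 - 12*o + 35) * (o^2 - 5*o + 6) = o^4 - 17*o^3 + 101*o^2 - 247*o + 210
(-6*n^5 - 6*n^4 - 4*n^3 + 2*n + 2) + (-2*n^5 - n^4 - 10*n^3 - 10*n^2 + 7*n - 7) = -8*n^5 - 7*n^4 - 14*n^3 - 10*n^2 + 9*n - 5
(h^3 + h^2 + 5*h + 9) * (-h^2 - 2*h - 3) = -h^5 - 3*h^4 - 10*h^3 - 22*h^2 - 33*h - 27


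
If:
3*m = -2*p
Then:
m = -2*p/3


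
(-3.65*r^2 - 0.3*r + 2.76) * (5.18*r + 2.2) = -18.907*r^3 - 9.584*r^2 + 13.6368*r + 6.072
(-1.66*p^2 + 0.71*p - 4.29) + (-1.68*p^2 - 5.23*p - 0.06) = -3.34*p^2 - 4.52*p - 4.35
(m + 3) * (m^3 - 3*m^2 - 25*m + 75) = m^4 - 34*m^2 + 225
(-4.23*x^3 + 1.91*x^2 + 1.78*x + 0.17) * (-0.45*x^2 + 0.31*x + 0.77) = 1.9035*x^5 - 2.1708*x^4 - 3.466*x^3 + 1.946*x^2 + 1.4233*x + 0.1309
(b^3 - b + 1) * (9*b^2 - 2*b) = 9*b^5 - 2*b^4 - 9*b^3 + 11*b^2 - 2*b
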